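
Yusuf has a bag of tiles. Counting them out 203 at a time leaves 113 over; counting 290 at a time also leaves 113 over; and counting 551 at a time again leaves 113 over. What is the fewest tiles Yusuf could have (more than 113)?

38683

N − 113 must be a common multiple of 203, 290, and 551.
203 = 7 × 29
290 = 2 × 5 × 29
551 = 19 × 29
LCM(203, 290, 551) = 2 × 5 × 7 × 19 × 29 = 38570.
Smallest N > 113 is LCM + 113 = 38570 + 113 = 38683.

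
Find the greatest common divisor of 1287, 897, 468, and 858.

39

1287 = 3^2 × 11 × 13
897 = 3 × 13 × 23
468 = 2^2 × 3^2 × 13
858 = 2 × 3 × 11 × 13
gcd(1287, 897, 468, 858) = 3 × 13 = 39.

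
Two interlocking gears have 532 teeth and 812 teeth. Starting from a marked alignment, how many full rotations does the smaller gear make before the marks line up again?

The first common completion time is the LCM of the periods.
532 = 2^2 × 7 × 19
812 = 2^2 × 7 × 29
LCM(532, 812) = 2^2 × 7 × 19 × 29 = 15428.
Rotations for period 532: 15428 / 532 = 29.

29 rotations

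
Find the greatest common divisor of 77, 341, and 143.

11

77 = 7 × 11
341 = 11 × 31
143 = 11 × 13
gcd(77, 341, 143) = 11.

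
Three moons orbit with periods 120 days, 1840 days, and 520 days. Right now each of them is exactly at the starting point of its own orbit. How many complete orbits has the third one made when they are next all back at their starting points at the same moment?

The first common completion time is the LCM of the periods.
120 = 2^3 × 3 × 5
1840 = 2^4 × 5 × 23
520 = 2^3 × 5 × 13
LCM(120, 1840, 520) = 2^4 × 3 × 5 × 13 × 23 = 71760.
Orbits for period 520: 71760 / 520 = 138.

138 orbits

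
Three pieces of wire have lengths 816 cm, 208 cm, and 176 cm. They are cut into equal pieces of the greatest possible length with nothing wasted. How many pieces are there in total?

Piece length = gcd(816, 208, 176).
816 = 2^4 × 3 × 17
208 = 2^4 × 13
176 = 2^4 × 11
gcd(816, 208, 176) = 2^4 = 16.
Total pieces = 816/16 + 208/16 + 176/16 = 51 + 13 + 11 = 75.

75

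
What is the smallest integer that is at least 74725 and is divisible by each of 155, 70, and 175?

75950

The integer must be a common multiple of 155, 70, and 175, so a multiple of their LCM.
155 = 5 × 31
70 = 2 × 5 × 7
175 = 5^2 × 7
LCM(155, 70, 175) = 2 × 5^2 × 7 × 31 = 10850.
Smallest multiple of 10850 that is ≥ 74725: ⌈74725/10850⌉ × 10850 = 7 × 10850 = 75950.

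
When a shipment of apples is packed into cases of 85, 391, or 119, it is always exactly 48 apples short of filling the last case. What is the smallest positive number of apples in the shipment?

Being 48 short of a full case of size k means N ≡ −48 (mod k), i.e. N + 48 is a multiple of each size.
85 = 5 × 17
391 = 17 × 23
119 = 7 × 17
LCM(85, 391, 119) = 5 × 7 × 17 × 23 = 13685.
Smallest positive N is 13685 − 48 = 13637.

13637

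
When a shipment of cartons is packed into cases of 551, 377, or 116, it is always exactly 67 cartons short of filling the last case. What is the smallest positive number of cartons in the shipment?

Being 67 short of a full case of size k means N ≡ −67 (mod k), i.e. N + 67 is a multiple of each size.
551 = 19 × 29
377 = 13 × 29
116 = 2^2 × 29
LCM(551, 377, 116) = 2^2 × 13 × 19 × 29 = 28652.
Smallest positive N is 28652 − 67 = 28585.

28585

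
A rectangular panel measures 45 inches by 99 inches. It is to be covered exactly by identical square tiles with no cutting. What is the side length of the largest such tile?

The tile side must divide both 45 and 99, so the largest is their gcd.
45 = 3^2 × 5
99 = 3^2 × 11
gcd(45, 99) = 3^2 = 9.

9 inches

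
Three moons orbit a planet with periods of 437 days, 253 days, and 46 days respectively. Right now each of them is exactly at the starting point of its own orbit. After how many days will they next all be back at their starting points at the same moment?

9614 days

The first simultaneous occurrence is after LCM of the individual periods.
437 = 19 × 23
253 = 11 × 23
46 = 2 × 23
LCM(437, 253, 46) = 2 × 11 × 19 × 23 = 9614.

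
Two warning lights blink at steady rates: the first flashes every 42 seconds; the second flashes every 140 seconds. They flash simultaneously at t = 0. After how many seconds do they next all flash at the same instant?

We need the least common multiple of the intervals.
42 = 2 × 3 × 7
140 = 2^2 × 5 × 7
LCM(42, 140) = 2^2 × 3 × 5 × 7 = 420.

420 seconds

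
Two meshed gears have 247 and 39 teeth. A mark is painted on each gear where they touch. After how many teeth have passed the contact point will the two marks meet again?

We need the least common multiple of the intervals.
247 = 13 × 19
39 = 3 × 13
LCM(247, 39) = 3 × 13 × 19 = 741.

741 teeth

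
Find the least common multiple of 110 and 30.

110 = 2 × 5 × 11
30 = 2 × 3 × 5
LCM(110, 30) = 2 × 3 × 5 × 11 = 330.

330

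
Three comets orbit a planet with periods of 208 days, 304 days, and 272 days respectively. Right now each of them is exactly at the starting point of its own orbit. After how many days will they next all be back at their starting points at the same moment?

They coincide at every common multiple of the periods; the first is the LCM.
208 = 2^4 × 13
304 = 2^4 × 19
272 = 2^4 × 17
LCM(208, 304, 272) = 2^4 × 13 × 17 × 19 = 67184.

67184 days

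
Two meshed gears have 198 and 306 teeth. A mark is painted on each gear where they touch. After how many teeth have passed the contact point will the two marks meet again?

3366 teeth

We need the least common multiple of the intervals.
198 = 2 × 3^2 × 11
306 = 2 × 3^2 × 17
LCM(198, 306) = 2 × 3^2 × 11 × 17 = 3366.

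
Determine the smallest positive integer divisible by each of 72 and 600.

72 = 2^3 × 3^2
600 = 2^3 × 3 × 5^2
LCM(72, 600) = 2^3 × 3^2 × 5^2 = 1800.

1800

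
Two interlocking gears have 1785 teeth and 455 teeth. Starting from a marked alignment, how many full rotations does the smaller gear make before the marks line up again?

All finish a whole number of cycles simultaneously at t = LCM of the periods.
1785 = 3 × 5 × 7 × 17
455 = 5 × 7 × 13
LCM(1785, 455) = 3 × 5 × 7 × 13 × 17 = 23205.
Rotations for period 455: 23205 / 455 = 51.

51 rotations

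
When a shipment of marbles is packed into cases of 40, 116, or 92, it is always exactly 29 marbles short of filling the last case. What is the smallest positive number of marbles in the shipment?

26651

Being 29 short of a full case of size k means N ≡ −29 (mod k), i.e. N + 29 is a multiple of each size.
40 = 2^3 × 5
116 = 2^2 × 29
92 = 2^2 × 23
LCM(40, 116, 92) = 2^3 × 5 × 23 × 29 = 26680.
Smallest positive N is 26680 − 29 = 26651.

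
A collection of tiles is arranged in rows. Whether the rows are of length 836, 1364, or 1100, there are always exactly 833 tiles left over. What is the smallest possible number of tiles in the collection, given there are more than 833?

648733

N − 833 must be a common multiple of 836, 1364, and 1100.
836 = 2^2 × 11 × 19
1364 = 2^2 × 11 × 31
1100 = 2^2 × 5^2 × 11
LCM(836, 1364, 1100) = 2^2 × 5^2 × 11 × 19 × 31 = 647900.
Smallest N > 833 is LCM + 833 = 647900 + 833 = 648733.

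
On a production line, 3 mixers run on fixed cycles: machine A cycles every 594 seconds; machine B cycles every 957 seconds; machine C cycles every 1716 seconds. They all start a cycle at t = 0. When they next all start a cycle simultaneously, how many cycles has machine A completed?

754 cycles

All finish a whole number of cycles simultaneously at t = LCM of the periods.
594 = 2 × 3^3 × 11
957 = 3 × 11 × 29
1716 = 2^2 × 3 × 11 × 13
LCM(594, 957, 1716) = 2^2 × 3^3 × 11 × 13 × 29 = 447876.
Cycles for period 594: 447876 / 594 = 754.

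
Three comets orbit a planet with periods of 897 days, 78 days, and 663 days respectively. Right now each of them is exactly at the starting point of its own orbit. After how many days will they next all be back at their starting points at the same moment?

They coincide at every common multiple of the periods; the first is the LCM.
897 = 3 × 13 × 23
78 = 2 × 3 × 13
663 = 3 × 13 × 17
LCM(897, 78, 663) = 2 × 3 × 13 × 17 × 23 = 30498.

30498 days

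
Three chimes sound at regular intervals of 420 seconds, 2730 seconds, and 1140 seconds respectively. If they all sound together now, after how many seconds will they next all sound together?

We need the least common multiple of the intervals.
420 = 2^2 × 3 × 5 × 7
2730 = 2 × 3 × 5 × 7 × 13
1140 = 2^2 × 3 × 5 × 19
LCM(420, 2730, 1140) = 2^2 × 3 × 5 × 7 × 13 × 19 = 103740.

103740 seconds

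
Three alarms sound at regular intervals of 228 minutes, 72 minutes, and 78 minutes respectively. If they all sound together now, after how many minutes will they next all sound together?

The first simultaneous occurrence is after LCM of the individual periods.
228 = 2^2 × 3 × 19
72 = 2^3 × 3^2
78 = 2 × 3 × 13
LCM(228, 72, 78) = 2^3 × 3^2 × 13 × 19 = 17784.

17784 minutes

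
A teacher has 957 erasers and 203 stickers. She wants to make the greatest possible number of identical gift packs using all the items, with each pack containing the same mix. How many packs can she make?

The pack count must divide each quantity, so the greatest is gcd(957, 203).
957 = 3 × 11 × 29
203 = 7 × 29
gcd(957, 203) = 29.

29 packs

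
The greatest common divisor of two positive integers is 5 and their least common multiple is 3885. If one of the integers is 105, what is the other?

For two integers, gcd × lcm = product, so the other is (5 × 3885) / 105 = 19425 / 105 = 185.

185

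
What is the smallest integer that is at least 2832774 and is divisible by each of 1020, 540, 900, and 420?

2891700

The integer must be a common multiple of 1020, 540, 900, and 420, so a multiple of their LCM.
1020 = 2^2 × 3 × 5 × 17
540 = 2^2 × 3^3 × 5
900 = 2^2 × 3^2 × 5^2
420 = 2^2 × 3 × 5 × 7
LCM(1020, 540, 900, 420) = 2^2 × 3^3 × 5^2 × 7 × 17 = 321300.
Smallest multiple of 321300 that is ≥ 2832774: ⌈2832774/321300⌉ × 321300 = 9 × 321300 = 2891700.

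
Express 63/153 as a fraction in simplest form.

63 = 3^2 × 7
153 = 3^2 × 17
gcd(63, 153) = 3^2 = 9.
Divide numerator and denominator by 9: 63/153 = 7/17.

7/17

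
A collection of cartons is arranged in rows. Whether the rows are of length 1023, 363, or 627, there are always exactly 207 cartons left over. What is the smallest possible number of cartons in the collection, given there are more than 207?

N − 207 must be a common multiple of 1023, 363, and 627.
1023 = 3 × 11 × 31
363 = 3 × 11^2
627 = 3 × 11 × 19
LCM(1023, 363, 627) = 3 × 11^2 × 19 × 31 = 213807.
Smallest N > 207 is LCM + 207 = 213807 + 207 = 214014.

214014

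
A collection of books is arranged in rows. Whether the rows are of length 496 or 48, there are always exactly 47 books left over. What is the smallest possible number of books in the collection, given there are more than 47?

N − 47 must be a common multiple of 496 and 48.
496 = 2^4 × 31
48 = 2^4 × 3
LCM(496, 48) = 2^4 × 3 × 31 = 1488.
Smallest N > 47 is LCM + 47 = 1488 + 47 = 1535.

1535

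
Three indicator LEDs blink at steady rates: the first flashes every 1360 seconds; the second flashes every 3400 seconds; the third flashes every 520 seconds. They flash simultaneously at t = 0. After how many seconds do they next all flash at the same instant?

88400 seconds

They coincide at every common multiple of the periods; the first is the LCM.
1360 = 2^4 × 5 × 17
3400 = 2^3 × 5^2 × 17
520 = 2^3 × 5 × 13
LCM(1360, 3400, 520) = 2^4 × 5^2 × 13 × 17 = 88400.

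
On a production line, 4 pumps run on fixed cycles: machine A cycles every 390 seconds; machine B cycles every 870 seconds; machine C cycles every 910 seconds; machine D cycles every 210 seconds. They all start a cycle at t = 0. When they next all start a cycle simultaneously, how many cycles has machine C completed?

87 cycles

All finish a whole number of cycles simultaneously at t = LCM of the periods.
390 = 2 × 3 × 5 × 13
870 = 2 × 3 × 5 × 29
910 = 2 × 5 × 7 × 13
210 = 2 × 3 × 5 × 7
LCM(390, 870, 910, 210) = 2 × 3 × 5 × 7 × 13 × 29 = 79170.
Cycles for period 910: 79170 / 910 = 87.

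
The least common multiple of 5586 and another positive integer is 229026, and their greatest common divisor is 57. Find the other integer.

2337

gcd × lcm = product of the two integers, so the other integer is (57 × 229026) / 5586 = 2337.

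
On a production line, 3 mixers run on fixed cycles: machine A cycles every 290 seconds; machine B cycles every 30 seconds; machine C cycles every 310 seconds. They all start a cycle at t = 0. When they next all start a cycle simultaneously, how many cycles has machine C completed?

The first common completion time is the LCM of the periods.
290 = 2 × 5 × 29
30 = 2 × 3 × 5
310 = 2 × 5 × 31
LCM(290, 30, 310) = 2 × 3 × 5 × 29 × 31 = 26970.
Cycles for period 310: 26970 / 310 = 87.

87 cycles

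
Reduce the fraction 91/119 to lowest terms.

91 = 7 × 13
119 = 7 × 17
gcd(91, 119) = 7.
Divide numerator and denominator by 7: 91/119 = 13/17.

13/17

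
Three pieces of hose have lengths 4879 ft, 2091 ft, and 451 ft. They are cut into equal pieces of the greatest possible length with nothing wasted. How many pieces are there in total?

181

Piece length = gcd(4879, 2091, 451).
4879 = 7 × 17 × 41
2091 = 3 × 17 × 41
451 = 11 × 41
gcd(4879, 2091, 451) = 41.
Total pieces = 4879/41 + 2091/41 + 451/41 = 119 + 51 + 11 = 181.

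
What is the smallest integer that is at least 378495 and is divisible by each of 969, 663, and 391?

579462

The integer must be a common multiple of 969, 663, and 391, so a multiple of their LCM.
969 = 3 × 17 × 19
663 = 3 × 13 × 17
391 = 17 × 23
LCM(969, 663, 391) = 3 × 13 × 17 × 19 × 23 = 289731.
Smallest multiple of 289731 that is ≥ 378495: ⌈378495/289731⌉ × 289731 = 2 × 289731 = 579462.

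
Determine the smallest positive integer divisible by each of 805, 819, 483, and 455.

805 = 5 × 7 × 23
819 = 3^2 × 7 × 13
483 = 3 × 7 × 23
455 = 5 × 7 × 13
LCM(805, 819, 483, 455) = 3^2 × 5 × 7 × 13 × 23 = 94185.

94185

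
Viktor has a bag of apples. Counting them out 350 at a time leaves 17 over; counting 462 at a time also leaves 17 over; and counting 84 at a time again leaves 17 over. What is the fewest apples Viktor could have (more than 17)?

23117

N − 17 must be a common multiple of 350, 462, and 84.
350 = 2 × 5^2 × 7
462 = 2 × 3 × 7 × 11
84 = 2^2 × 3 × 7
LCM(350, 462, 84) = 2^2 × 3 × 5^2 × 7 × 11 = 23100.
Smallest N > 17 is LCM + 17 = 23100 + 17 = 23117.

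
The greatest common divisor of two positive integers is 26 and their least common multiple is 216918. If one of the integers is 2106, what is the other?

2678

For two integers, gcd × lcm = product, so the other is (26 × 216918) / 2106 = 5639868 / 2106 = 2678.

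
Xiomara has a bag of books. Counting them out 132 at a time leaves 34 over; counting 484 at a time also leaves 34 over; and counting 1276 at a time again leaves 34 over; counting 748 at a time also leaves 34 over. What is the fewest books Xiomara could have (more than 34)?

N − 34 must be a common multiple of 132, 484, 1276, and 748.
132 = 2^2 × 3 × 11
484 = 2^2 × 11^2
1276 = 2^2 × 11 × 29
748 = 2^2 × 11 × 17
LCM(132, 484, 1276, 748) = 2^2 × 3 × 11^2 × 17 × 29 = 715836.
Smallest N > 34 is LCM + 34 = 715836 + 34 = 715870.

715870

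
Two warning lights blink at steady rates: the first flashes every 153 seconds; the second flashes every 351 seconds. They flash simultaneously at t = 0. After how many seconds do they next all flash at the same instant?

They coincide at every common multiple of the periods; the first is the LCM.
153 = 3^2 × 17
351 = 3^3 × 13
LCM(153, 351) = 3^3 × 13 × 17 = 5967.

5967 seconds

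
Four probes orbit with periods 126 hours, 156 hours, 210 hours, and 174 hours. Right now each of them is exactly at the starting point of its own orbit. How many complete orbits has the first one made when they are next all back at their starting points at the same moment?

3770 orbits

All finish a whole number of cycles simultaneously at t = LCM of the periods.
126 = 2 × 3^2 × 7
156 = 2^2 × 3 × 13
210 = 2 × 3 × 5 × 7
174 = 2 × 3 × 29
LCM(126, 156, 210, 174) = 2^2 × 3^2 × 5 × 7 × 13 × 29 = 475020.
Orbits for period 126: 475020 / 126 = 3770.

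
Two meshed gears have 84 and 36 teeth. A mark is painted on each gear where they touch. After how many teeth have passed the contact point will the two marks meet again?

252 teeth

We need the least common multiple of the intervals.
84 = 2^2 × 3 × 7
36 = 2^2 × 3^2
LCM(84, 36) = 2^2 × 3^2 × 7 = 252.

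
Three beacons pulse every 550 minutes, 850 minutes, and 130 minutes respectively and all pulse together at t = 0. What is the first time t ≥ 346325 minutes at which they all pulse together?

Joint pulses occur at multiples of LCM(550, 850, 130).
550 = 2 × 5^2 × 11
850 = 2 × 5^2 × 17
130 = 2 × 5 × 13
LCM(550, 850, 130) = 2 × 5^2 × 11 × 13 × 17 = 121550.
Smallest multiple of 121550 that is ≥ 346325: ⌈346325/121550⌉ × 121550 = 3 × 121550 = 364650.

364650 minutes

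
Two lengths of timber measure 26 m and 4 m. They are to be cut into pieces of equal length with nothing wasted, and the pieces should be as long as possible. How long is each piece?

2 m

Each piece length must divide every original length, so the longest possible is gcd(26, 4).
26 = 2 × 13
4 = 2^2
gcd(26, 4) = 2.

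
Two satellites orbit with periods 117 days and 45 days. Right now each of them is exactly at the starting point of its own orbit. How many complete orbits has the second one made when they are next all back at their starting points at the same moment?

13 orbits

All finish a whole number of cycles simultaneously at t = LCM of the periods.
117 = 3^2 × 13
45 = 3^2 × 5
LCM(117, 45) = 3^2 × 5 × 13 = 585.
Orbits for period 45: 585 / 45 = 13.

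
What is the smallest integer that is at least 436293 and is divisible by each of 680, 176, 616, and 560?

523600

The integer must be a common multiple of 680, 176, 616, and 560, so a multiple of their LCM.
680 = 2^3 × 5 × 17
176 = 2^4 × 11
616 = 2^3 × 7 × 11
560 = 2^4 × 5 × 7
LCM(680, 176, 616, 560) = 2^4 × 5 × 7 × 11 × 17 = 104720.
Smallest multiple of 104720 that is ≥ 436293: ⌈436293/104720⌉ × 104720 = 5 × 104720 = 523600.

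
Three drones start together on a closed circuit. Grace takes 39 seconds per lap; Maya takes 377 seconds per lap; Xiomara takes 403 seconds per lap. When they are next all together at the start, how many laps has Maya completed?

The first common completion time is the LCM of the periods.
39 = 3 × 13
377 = 13 × 29
403 = 13 × 31
LCM(39, 377, 403) = 3 × 13 × 29 × 31 = 35061.
Laps for period 377: 35061 / 377 = 93.

93 laps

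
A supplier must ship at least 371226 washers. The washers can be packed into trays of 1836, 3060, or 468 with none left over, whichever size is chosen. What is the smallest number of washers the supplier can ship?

477360

The number of washers must be a common multiple of 1836, 3060, and 468, so a multiple of their LCM.
1836 = 2^2 × 3^3 × 17
3060 = 2^2 × 3^2 × 5 × 17
468 = 2^2 × 3^2 × 13
LCM(1836, 3060, 468) = 2^2 × 3^3 × 5 × 13 × 17 = 119340.
Smallest multiple of 119340 that is ≥ 371226: ⌈371226/119340⌉ × 119340 = 4 × 119340 = 477360.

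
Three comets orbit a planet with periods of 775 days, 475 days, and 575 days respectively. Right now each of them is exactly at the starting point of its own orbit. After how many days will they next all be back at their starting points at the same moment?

The first simultaneous occurrence is after LCM of the individual periods.
775 = 5^2 × 31
475 = 5^2 × 19
575 = 5^2 × 23
LCM(775, 475, 575) = 5^2 × 19 × 23 × 31 = 338675.

338675 days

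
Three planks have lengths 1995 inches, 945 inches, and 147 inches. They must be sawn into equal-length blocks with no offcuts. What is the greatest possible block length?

21 inches

This is the greatest common divisor of 1995, 945, and 147.
1995 = 3 × 5 × 7 × 19
945 = 3^3 × 5 × 7
147 = 3 × 7^2
gcd(1995, 945, 147) = 3 × 7 = 21.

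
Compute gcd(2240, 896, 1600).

2240 = 2^6 × 5 × 7
896 = 2^7 × 7
1600 = 2^6 × 5^2
gcd(2240, 896, 1600) = 2^6 = 64.

64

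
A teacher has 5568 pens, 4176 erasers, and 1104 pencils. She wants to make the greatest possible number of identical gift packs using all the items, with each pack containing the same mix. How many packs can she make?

The pack count must divide each quantity, so the greatest is gcd(5568, 4176, 1104).
5568 = 2^6 × 3 × 29
4176 = 2^4 × 3^2 × 29
1104 = 2^4 × 3 × 23
gcd(5568, 4176, 1104) = 2^4 × 3 = 48.

48 packs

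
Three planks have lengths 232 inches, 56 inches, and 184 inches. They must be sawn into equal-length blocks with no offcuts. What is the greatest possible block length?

This is the greatest common divisor of 232, 56, and 184.
232 = 2^3 × 29
56 = 2^3 × 7
184 = 2^3 × 23
gcd(232, 56, 184) = 2^3 = 8.

8 inches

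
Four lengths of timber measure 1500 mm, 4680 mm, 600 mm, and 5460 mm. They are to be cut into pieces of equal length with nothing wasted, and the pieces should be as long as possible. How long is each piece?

60 mm

The greatest length dividing all of 1500, 4680, 600, and 5460 is their gcd.
1500 = 2^2 × 3 × 5^3
4680 = 2^3 × 3^2 × 5 × 13
600 = 2^3 × 3 × 5^2
5460 = 2^2 × 3 × 5 × 7 × 13
gcd(1500, 4680, 600, 5460) = 2^2 × 3 × 5 = 60.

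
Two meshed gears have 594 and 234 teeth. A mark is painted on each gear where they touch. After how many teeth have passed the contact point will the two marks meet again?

We need the least common multiple of the intervals.
594 = 2 × 3^3 × 11
234 = 2 × 3^2 × 13
LCM(594, 234) = 2 × 3^3 × 11 × 13 = 7722.

7722 teeth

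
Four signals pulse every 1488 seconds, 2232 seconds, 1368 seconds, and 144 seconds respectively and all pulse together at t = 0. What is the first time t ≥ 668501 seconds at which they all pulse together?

678528 seconds

Joint pulses occur at multiples of LCM(1488, 2232, 1368, 144).
1488 = 2^4 × 3 × 31
2232 = 2^3 × 3^2 × 31
1368 = 2^3 × 3^2 × 19
144 = 2^4 × 3^2
LCM(1488, 2232, 1368, 144) = 2^4 × 3^2 × 19 × 31 = 84816.
Smallest multiple of 84816 that is ≥ 668501: ⌈668501/84816⌉ × 84816 = 8 × 84816 = 678528.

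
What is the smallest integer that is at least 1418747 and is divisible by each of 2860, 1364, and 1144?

1595880

The integer must be a common multiple of 2860, 1364, and 1144, so a multiple of their LCM.
2860 = 2^2 × 5 × 11 × 13
1364 = 2^2 × 11 × 31
1144 = 2^3 × 11 × 13
LCM(2860, 1364, 1144) = 2^3 × 5 × 11 × 13 × 31 = 177320.
Smallest multiple of 177320 that is ≥ 1418747: ⌈1418747/177320⌉ × 177320 = 9 × 177320 = 1595880.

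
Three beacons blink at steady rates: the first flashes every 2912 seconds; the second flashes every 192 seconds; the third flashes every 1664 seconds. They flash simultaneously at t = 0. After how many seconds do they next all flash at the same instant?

34944 seconds

They coincide at every common multiple of the periods; the first is the LCM.
2912 = 2^5 × 7 × 13
192 = 2^6 × 3
1664 = 2^7 × 13
LCM(2912, 192, 1664) = 2^7 × 3 × 7 × 13 = 34944.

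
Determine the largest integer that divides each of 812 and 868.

28

812 = 2^2 × 7 × 29
868 = 2^2 × 7 × 31
gcd(812, 868) = 2^2 × 7 = 28.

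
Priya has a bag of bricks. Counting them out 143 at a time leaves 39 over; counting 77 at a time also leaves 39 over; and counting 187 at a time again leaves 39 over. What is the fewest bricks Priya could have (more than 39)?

17056

N − 39 must be a common multiple of 143, 77, and 187.
143 = 11 × 13
77 = 7 × 11
187 = 11 × 17
LCM(143, 77, 187) = 7 × 11 × 13 × 17 = 17017.
Smallest N > 39 is LCM + 39 = 17017 + 39 = 17056.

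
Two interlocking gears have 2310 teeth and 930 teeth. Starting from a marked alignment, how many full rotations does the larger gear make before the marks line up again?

31 rotations

All finish a whole number of cycles simultaneously at t = LCM of the periods.
2310 = 2 × 3 × 5 × 7 × 11
930 = 2 × 3 × 5 × 31
LCM(2310, 930) = 2 × 3 × 5 × 7 × 11 × 31 = 71610.
Rotations for period 2310: 71610 / 2310 = 31.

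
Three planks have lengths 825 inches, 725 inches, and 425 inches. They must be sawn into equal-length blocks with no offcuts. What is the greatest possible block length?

This is the greatest common divisor of 825, 725, and 425.
825 = 3 × 5^2 × 11
725 = 5^2 × 29
425 = 5^2 × 17
gcd(825, 725, 425) = 5^2 = 25.

25 inches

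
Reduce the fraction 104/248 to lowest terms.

13/31

104 = 2^3 × 13
248 = 2^3 × 31
gcd(104, 248) = 2^3 = 8.
Divide numerator and denominator by 8: 104/248 = 13/31.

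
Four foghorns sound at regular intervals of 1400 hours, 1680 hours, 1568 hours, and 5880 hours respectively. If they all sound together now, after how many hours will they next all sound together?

117600 hours

They coincide at every common multiple of the periods; the first is the LCM.
1400 = 2^3 × 5^2 × 7
1680 = 2^4 × 3 × 5 × 7
1568 = 2^5 × 7^2
5880 = 2^3 × 3 × 5 × 7^2
LCM(1400, 1680, 1568, 5880) = 2^5 × 3 × 5^2 × 7^2 = 117600.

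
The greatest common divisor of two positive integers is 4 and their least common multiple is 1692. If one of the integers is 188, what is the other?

36

For two integers, gcd × lcm = product, so the other is (4 × 1692) / 188 = 6768 / 188 = 36.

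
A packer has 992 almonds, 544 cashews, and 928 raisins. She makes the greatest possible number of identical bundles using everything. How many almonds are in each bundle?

31

Number of bundles = gcd(992, 544, 928).
992 = 2^5 × 31
544 = 2^5 × 17
928 = 2^5 × 29
gcd(992, 544, 928) = 2^5 = 32.
almonds per bundle = 992 / 32 = 31.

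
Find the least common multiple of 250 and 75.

250 = 2 × 5^3
75 = 3 × 5^2
LCM(250, 75) = 2 × 3 × 5^3 = 750.

750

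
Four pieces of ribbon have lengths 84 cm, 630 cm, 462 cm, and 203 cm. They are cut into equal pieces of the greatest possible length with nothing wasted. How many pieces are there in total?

197

Piece length = gcd(84, 630, 462, 203).
84 = 2^2 × 3 × 7
630 = 2 × 3^2 × 5 × 7
462 = 2 × 3 × 7 × 11
203 = 7 × 29
gcd(84, 630, 462, 203) = 7.
Total pieces = 84/7 + 630/7 + 462/7 + 203/7 = 12 + 90 + 66 + 29 = 197.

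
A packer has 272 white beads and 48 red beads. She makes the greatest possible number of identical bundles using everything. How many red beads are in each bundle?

Number of bundles = gcd(272, 48).
272 = 2^4 × 17
48 = 2^4 × 3
gcd(272, 48) = 2^4 = 16.
red beads per bundle = 48 / 16 = 3.

3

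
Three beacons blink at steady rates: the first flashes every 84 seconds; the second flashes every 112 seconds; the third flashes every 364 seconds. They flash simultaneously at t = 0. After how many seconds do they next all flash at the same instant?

4368 seconds

They coincide at every common multiple of the periods; the first is the LCM.
84 = 2^2 × 3 × 7
112 = 2^4 × 7
364 = 2^2 × 7 × 13
LCM(84, 112, 364) = 2^4 × 3 × 7 × 13 = 4368.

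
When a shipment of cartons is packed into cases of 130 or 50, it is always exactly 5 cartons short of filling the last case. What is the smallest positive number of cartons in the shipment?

645

Being 5 short of a full case of size k means N ≡ −5 (mod k), i.e. N + 5 is a multiple of each size.
130 = 2 × 5 × 13
50 = 2 × 5^2
LCM(130, 50) = 2 × 5^2 × 13 = 650.
Smallest positive N is 650 − 5 = 645.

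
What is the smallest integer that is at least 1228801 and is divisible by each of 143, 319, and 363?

1231659

The integer must be a common multiple of 143, 319, and 363, so a multiple of their LCM.
143 = 11 × 13
319 = 11 × 29
363 = 3 × 11^2
LCM(143, 319, 363) = 3 × 11^2 × 13 × 29 = 136851.
Smallest multiple of 136851 that is ≥ 1228801: ⌈1228801/136851⌉ × 136851 = 9 × 136851 = 1231659.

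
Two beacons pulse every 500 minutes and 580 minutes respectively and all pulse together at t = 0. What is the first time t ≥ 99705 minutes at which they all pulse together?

Joint pulses occur at multiples of LCM(500, 580).
500 = 2^2 × 5^3
580 = 2^2 × 5 × 29
LCM(500, 580) = 2^2 × 5^3 × 29 = 14500.
Smallest multiple of 14500 that is ≥ 99705: ⌈99705/14500⌉ × 14500 = 7 × 14500 = 101500.

101500 minutes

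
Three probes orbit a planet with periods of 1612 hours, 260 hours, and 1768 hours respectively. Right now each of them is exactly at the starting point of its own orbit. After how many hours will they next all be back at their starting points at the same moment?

The first simultaneous occurrence is after LCM of the individual periods.
1612 = 2^2 × 13 × 31
260 = 2^2 × 5 × 13
1768 = 2^3 × 13 × 17
LCM(1612, 260, 1768) = 2^3 × 5 × 13 × 17 × 31 = 274040.

274040 hours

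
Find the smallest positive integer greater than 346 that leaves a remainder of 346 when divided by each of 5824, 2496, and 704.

N − 346 must be a common multiple of 5824, 2496, and 704.
5824 = 2^6 × 7 × 13
2496 = 2^6 × 3 × 13
704 = 2^6 × 11
LCM(5824, 2496, 704) = 2^6 × 3 × 7 × 11 × 13 = 192192.
Smallest N > 346 is LCM + 346 = 192192 + 346 = 192538.

192538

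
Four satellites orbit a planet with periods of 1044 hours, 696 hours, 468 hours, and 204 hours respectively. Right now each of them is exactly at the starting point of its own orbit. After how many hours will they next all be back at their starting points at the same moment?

461448 hours

They coincide at every common multiple of the periods; the first is the LCM.
1044 = 2^2 × 3^2 × 29
696 = 2^3 × 3 × 29
468 = 2^2 × 3^2 × 13
204 = 2^2 × 3 × 17
LCM(1044, 696, 468, 204) = 2^3 × 3^2 × 13 × 17 × 29 = 461448.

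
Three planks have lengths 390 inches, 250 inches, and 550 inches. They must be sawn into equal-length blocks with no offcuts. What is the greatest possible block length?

10 inches

The block length must divide every plank, so the greatest is gcd(390, 250, 550).
390 = 2 × 3 × 5 × 13
250 = 2 × 5^3
550 = 2 × 5^2 × 11
gcd(390, 250, 550) = 2 × 5 = 10.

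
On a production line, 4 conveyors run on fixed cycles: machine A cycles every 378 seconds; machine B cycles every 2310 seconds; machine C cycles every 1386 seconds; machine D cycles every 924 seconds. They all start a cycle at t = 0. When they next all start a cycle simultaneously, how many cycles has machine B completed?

18 cycles

The first common completion time is the LCM of the periods.
378 = 2 × 3^3 × 7
2310 = 2 × 3 × 5 × 7 × 11
1386 = 2 × 3^2 × 7 × 11
924 = 2^2 × 3 × 7 × 11
LCM(378, 2310, 1386, 924) = 2^2 × 3^3 × 5 × 7 × 11 = 41580.
Cycles for period 2310: 41580 / 2310 = 18.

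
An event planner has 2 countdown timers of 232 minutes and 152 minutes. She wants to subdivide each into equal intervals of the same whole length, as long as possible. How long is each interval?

8 minutes

The interval must divide each timer length; the longest such is the gcd.
232 = 2^3 × 29
152 = 2^3 × 19
gcd(232, 152) = 2^3 = 8.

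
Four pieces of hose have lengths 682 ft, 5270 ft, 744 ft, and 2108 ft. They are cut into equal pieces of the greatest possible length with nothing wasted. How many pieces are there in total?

142

Piece length = gcd(682, 5270, 744, 2108).
682 = 2 × 11 × 31
5270 = 2 × 5 × 17 × 31
744 = 2^3 × 3 × 31
2108 = 2^2 × 17 × 31
gcd(682, 5270, 744, 2108) = 2 × 31 = 62.
Total pieces = 682/62 + 5270/62 + 744/62 + 2108/62 = 11 + 85 + 12 + 34 = 142.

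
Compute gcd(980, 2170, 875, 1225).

980 = 2^2 × 5 × 7^2
2170 = 2 × 5 × 7 × 31
875 = 5^3 × 7
1225 = 5^2 × 7^2
gcd(980, 2170, 875, 1225) = 5 × 7 = 35.

35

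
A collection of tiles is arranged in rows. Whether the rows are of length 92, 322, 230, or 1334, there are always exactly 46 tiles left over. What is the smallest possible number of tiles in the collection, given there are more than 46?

N − 46 must be a common multiple of 92, 322, 230, and 1334.
92 = 2^2 × 23
322 = 2 × 7 × 23
230 = 2 × 5 × 23
1334 = 2 × 23 × 29
LCM(92, 322, 230, 1334) = 2^2 × 5 × 7 × 23 × 29 = 93380.
Smallest N > 46 is LCM + 46 = 93380 + 46 = 93426.

93426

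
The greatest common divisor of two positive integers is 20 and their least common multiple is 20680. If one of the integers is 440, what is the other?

940

For two integers, gcd × lcm = product, so the other is (20 × 20680) / 440 = 413600 / 440 = 940.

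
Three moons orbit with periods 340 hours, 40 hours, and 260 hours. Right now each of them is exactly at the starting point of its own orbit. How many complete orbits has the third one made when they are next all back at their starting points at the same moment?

34 orbits

All finish a whole number of cycles simultaneously at t = LCM of the periods.
340 = 2^2 × 5 × 17
40 = 2^3 × 5
260 = 2^2 × 5 × 13
LCM(340, 40, 260) = 2^3 × 5 × 13 × 17 = 8840.
Orbits for period 260: 8840 / 260 = 34.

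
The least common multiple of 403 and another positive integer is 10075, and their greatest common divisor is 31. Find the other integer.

gcd × lcm = product of the two integers, so the other integer is (31 × 10075) / 403 = 775.

775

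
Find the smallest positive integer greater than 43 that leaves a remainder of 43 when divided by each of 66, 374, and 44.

2287

N − 43 must be a common multiple of 66, 374, and 44.
66 = 2 × 3 × 11
374 = 2 × 11 × 17
44 = 2^2 × 11
LCM(66, 374, 44) = 2^2 × 3 × 11 × 17 = 2244.
Smallest N > 43 is LCM + 43 = 2244 + 43 = 2287.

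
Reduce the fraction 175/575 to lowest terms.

7/23

175 = 5^2 × 7
575 = 5^2 × 23
gcd(175, 575) = 5^2 = 25.
Divide numerator and denominator by 25: 175/575 = 7/23.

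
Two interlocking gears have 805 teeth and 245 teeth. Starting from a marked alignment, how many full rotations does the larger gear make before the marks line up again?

7 rotations

All finish a whole number of cycles simultaneously at t = LCM of the periods.
805 = 5 × 7 × 23
245 = 5 × 7^2
LCM(805, 245) = 5 × 7^2 × 23 = 5635.
Rotations for period 805: 5635 / 805 = 7.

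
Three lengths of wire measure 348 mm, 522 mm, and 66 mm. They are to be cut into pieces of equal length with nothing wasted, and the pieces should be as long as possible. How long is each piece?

6 mm

The greatest length dividing all of 348, 522, and 66 is their gcd.
348 = 2^2 × 3 × 29
522 = 2 × 3^2 × 29
66 = 2 × 3 × 11
gcd(348, 522, 66) = 2 × 3 = 6.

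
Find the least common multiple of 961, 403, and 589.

237367

961 = 31^2
403 = 13 × 31
589 = 19 × 31
LCM(961, 403, 589) = 13 × 19 × 31^2 = 237367.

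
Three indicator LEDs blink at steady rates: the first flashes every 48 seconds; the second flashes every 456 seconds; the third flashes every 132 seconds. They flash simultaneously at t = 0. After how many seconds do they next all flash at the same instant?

10032 seconds

The first simultaneous occurrence is after LCM of the individual periods.
48 = 2^4 × 3
456 = 2^3 × 3 × 19
132 = 2^2 × 3 × 11
LCM(48, 456, 132) = 2^4 × 3 × 11 × 19 = 10032.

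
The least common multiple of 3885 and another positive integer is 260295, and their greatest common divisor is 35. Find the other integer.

2345

gcd × lcm = product of the two integers, so the other integer is (35 × 260295) / 3885 = 2345.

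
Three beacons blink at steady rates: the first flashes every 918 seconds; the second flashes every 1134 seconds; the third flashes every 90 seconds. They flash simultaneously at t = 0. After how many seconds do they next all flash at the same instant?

We need the least common multiple of the intervals.
918 = 2 × 3^3 × 17
1134 = 2 × 3^4 × 7
90 = 2 × 3^2 × 5
LCM(918, 1134, 90) = 2 × 3^4 × 5 × 7 × 17 = 96390.

96390 seconds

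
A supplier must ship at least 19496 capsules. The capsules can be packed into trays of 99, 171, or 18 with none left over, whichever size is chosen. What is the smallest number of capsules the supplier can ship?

The number of capsules must be a common multiple of 99, 171, and 18, so a multiple of their LCM.
99 = 3^2 × 11
171 = 3^2 × 19
18 = 2 × 3^2
LCM(99, 171, 18) = 2 × 3^2 × 11 × 19 = 3762.
Smallest multiple of 3762 that is ≥ 19496: ⌈19496/3762⌉ × 3762 = 6 × 3762 = 22572.

22572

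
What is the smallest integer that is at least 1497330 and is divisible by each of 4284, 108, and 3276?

The integer must be a common multiple of 4284, 108, and 3276, so a multiple of their LCM.
4284 = 2^2 × 3^2 × 7 × 17
108 = 2^2 × 3^3
3276 = 2^2 × 3^2 × 7 × 13
LCM(4284, 108, 3276) = 2^2 × 3^3 × 7 × 13 × 17 = 167076.
Smallest multiple of 167076 that is ≥ 1497330: ⌈1497330/167076⌉ × 167076 = 9 × 167076 = 1503684.

1503684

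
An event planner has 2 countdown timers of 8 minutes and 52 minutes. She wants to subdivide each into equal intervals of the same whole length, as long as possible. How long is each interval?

4 minutes

By the Euclidean algorithm:
52 = 6 × 8 + 4
8 = 2 × 4 + 0
gcd(8, 52) = 4.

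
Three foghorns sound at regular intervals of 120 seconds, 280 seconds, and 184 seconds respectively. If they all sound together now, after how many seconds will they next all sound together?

We need the least common multiple of the intervals.
120 = 2^3 × 3 × 5
280 = 2^3 × 5 × 7
184 = 2^3 × 23
LCM(120, 280, 184) = 2^3 × 3 × 5 × 7 × 23 = 19320.

19320 seconds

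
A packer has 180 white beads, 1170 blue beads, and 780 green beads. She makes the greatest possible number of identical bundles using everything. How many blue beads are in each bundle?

Number of bundles = gcd(180, 1170, 780).
180 = 2^2 × 3^2 × 5
1170 = 2 × 3^2 × 5 × 13
780 = 2^2 × 3 × 5 × 13
gcd(180, 1170, 780) = 2 × 3 × 5 = 30.
blue beads per bundle = 1170 / 30 = 39.

39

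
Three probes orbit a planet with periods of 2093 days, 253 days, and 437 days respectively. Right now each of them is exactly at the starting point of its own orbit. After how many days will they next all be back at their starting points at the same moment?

The first simultaneous occurrence is after LCM of the individual periods.
2093 = 7 × 13 × 23
253 = 11 × 23
437 = 19 × 23
LCM(2093, 253, 437) = 7 × 11 × 13 × 19 × 23 = 437437.

437437 days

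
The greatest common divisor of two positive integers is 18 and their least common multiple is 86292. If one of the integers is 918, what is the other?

1692

For two integers, gcd × lcm = product, so the other is (18 × 86292) / 918 = 1553256 / 918 = 1692.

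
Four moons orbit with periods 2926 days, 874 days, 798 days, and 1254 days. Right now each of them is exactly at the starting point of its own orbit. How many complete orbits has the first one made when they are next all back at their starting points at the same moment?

The first common completion time is the LCM of the periods.
2926 = 2 × 7 × 11 × 19
874 = 2 × 19 × 23
798 = 2 × 3 × 7 × 19
1254 = 2 × 3 × 11 × 19
LCM(2926, 874, 798, 1254) = 2 × 3 × 7 × 11 × 19 × 23 = 201894.
Orbits for period 2926: 201894 / 2926 = 69.

69 orbits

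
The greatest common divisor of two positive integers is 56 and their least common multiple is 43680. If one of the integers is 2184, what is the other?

For two integers, gcd × lcm = product, so the other is (56 × 43680) / 2184 = 2446080 / 2184 = 1120.

1120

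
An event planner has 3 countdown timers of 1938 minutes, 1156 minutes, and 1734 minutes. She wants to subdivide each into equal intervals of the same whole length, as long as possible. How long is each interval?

34 minutes

The interval must divide each timer length; the longest such is the gcd.
1938 = 2 × 3 × 17 × 19
1156 = 2^2 × 17^2
1734 = 2 × 3 × 17^2
gcd(1938, 1156, 1734) = 2 × 17 = 34.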